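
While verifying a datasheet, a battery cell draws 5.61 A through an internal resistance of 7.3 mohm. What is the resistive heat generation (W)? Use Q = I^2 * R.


Convert: R = 7.3 mohm = 0.0073 ohm
I^2 = 31.472
Q = 31.472 * 0.0073 = 0.2297 W

0.2297 W


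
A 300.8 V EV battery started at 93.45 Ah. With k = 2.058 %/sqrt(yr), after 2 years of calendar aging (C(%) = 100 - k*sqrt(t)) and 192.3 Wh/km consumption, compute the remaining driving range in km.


Step 1: capacity retention = 100 - 2.058 * sqrt(2) = 100 - 2.058 * 1.4142 = 97.09%
Step 2: C_now = 93.45 * 97.09/100 = 90.731 Ah
Step 3: E_pack = V * C_now = 300.8 * 90.731 = 27292 Wh
Step 4: range = E_pack / consumption = 27292 / 192.3 = 141.9 km

141.9 km


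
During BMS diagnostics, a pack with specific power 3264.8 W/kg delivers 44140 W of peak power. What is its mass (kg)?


m = P / SP = 44140 / 3264.8 = 13.52 kg

13.52 kg


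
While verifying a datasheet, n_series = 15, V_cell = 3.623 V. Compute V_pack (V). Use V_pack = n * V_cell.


Series voltages add: 15 * 3.623 V = 54.345 V

54.345 V


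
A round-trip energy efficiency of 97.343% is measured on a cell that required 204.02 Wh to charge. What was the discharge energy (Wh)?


E_dis = eta/100 * E_chg = 97.343/100 * 204.02 = 198.6 Wh

198.6 Wh


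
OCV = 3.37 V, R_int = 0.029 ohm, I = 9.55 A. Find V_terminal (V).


IR drop = 9.55 * 0.029 = 0.27695 V
V = 3.37 - 0.27695 = 3.093 V

3.093 V


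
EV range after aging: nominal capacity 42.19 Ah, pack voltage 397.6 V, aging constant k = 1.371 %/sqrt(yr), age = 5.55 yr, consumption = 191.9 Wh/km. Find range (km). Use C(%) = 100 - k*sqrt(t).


Step 1: capacity retention = 100 - 1.371 * sqrt(5.55) = 100 - 1.371 * 2.3558 = 96.77%
Step 2: C_now = 42.19 * 96.77/100 = 40.827 Ah
Step 3: E_pack = V * C_now = 397.6 * 40.827 = 16233 Wh
Step 4: range = E_pack / consumption = 16233 / 191.9 = 84.59 km

84.59 km


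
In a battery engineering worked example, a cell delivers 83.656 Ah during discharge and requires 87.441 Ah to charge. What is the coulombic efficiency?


eta_c = Q_dis / Q_chg * 100 = 83.656 / 87.441 * 100 = 95.67%

95.67%


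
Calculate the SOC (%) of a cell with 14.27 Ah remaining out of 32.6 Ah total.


SOC% = 14.27 / 32.6 * 100 = 43.77%

43.77%


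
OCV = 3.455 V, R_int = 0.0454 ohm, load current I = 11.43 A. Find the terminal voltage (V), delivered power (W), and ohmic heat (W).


Step 1: V_terminal = OCV - I*R = 3.455 - 11.43 * 0.0454 = 2.9361 V
Step 2: P_out = V_terminal * I = 2.9361 * 11.43 = 33.56 W
Step 3: Q = I^2 * R = 11.43^2 * 0.0454 = 5.931 W

V=2.9361 V, P=33.56 W, Q=5.931 W


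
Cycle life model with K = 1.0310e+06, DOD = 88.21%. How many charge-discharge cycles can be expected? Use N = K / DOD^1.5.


Step 1: DOD^1.5 = 88.21^1.5 = 828.47
Step 2: N = 1.0310e+06 / 828.47 = 1244 cycles

1244 cycles


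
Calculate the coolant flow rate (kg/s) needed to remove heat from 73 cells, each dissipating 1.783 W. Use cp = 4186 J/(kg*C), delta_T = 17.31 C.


Step 1: Total heat Q = 73 * 1.783 W = 130.16 W
Step 2: denom = cp * dT = 4186 * 17.31 = 72460
Step 3: m_dot = 130.16 / 72460 = 0.001796 kg/s

0.001796 kg/s


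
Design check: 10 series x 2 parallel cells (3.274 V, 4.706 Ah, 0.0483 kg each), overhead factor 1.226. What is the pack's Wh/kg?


Step 1: V_pack = 10 * 3.274 = 32.74 V
Step 2: C_pack = 2 * 4.706 = 9.412 Ah
Step 3: E_pack = V_pack * C_pack = 32.74 * 9.412 = 308.15 Wh
Step 4: m_pack = 10 * 2 * 0.0483 * 1.226 = 1.1843 kg
Step 5: ED = E_pack / m_pack = 308.15 / 1.1843 = 260.2 Wh/kg

260.2 Wh/kg


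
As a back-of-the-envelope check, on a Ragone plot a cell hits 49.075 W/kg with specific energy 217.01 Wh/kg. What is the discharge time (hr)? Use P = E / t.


t = E / P = 217.01 / 49.075 = 4.422 hr

4.422 hr


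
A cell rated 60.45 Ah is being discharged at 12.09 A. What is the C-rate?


Rearranging: C_rate = 12.09 / 60.45 = 0.2C

0.2C


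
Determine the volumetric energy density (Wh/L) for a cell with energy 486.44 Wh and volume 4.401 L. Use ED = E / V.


Volumetric ED = 486.44 Wh / 4.401 L = 110.5 Wh/L

110.5 Wh/L


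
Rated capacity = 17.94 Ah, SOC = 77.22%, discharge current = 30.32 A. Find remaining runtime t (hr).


Step 1: remaining = SOC/100 * C_total = 77.22/100 * 17.94 = 13.853 Ah
Step 2: t = remaining / I = 13.853 / 30.32 = 0.4569 hr

0.4569 hr


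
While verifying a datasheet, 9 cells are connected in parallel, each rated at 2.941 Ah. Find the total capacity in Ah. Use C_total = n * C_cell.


C_total = 9 * 2.941 = 26.469 Ah

26.469 Ah


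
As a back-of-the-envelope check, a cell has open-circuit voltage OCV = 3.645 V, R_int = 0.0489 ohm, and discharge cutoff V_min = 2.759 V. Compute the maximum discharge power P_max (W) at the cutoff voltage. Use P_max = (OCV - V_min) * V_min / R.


dV = OCV - V_min = 0.886 V (so I_max = dV / R)
P_max = dV * V_min / R = 0.886 * 2.759 / 0.0489 = 49.99 W

49.99 W


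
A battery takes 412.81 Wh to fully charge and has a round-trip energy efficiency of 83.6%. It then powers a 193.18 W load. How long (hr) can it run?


Step 1: E_discharge = eta/100 * E_charge = 83.6/100 * 412.81 = 345.11 Wh
Step 2: t = E_discharge / P = 345.11 / 193.18 = 1.786 hr

1.786 hr


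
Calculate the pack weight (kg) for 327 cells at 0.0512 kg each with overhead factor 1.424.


m_pack = n * m_cell * overhead = 327 * 0.0512 * 1.424 = 23.84 kg

23.84 kg


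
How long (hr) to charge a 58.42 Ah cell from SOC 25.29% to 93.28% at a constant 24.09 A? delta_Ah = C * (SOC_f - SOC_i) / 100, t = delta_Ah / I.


Step 1: dSOC = 93.28% - 25.29% = 67.99%
Step 2: delta_Ah = 58.42 * 67.99 / 100 = 39.72 Ah
Step 3: t = 39.72 / 24.09 = 1.649 hr

1.649 hr


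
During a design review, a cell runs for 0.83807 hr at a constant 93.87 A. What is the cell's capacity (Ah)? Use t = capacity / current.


C = I * t = 93.87 * 0.83807 = 78.67 Ah

78.67 Ah


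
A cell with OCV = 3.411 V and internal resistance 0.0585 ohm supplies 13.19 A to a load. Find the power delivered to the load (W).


Step 1: V_terminal = OCV - I*R = 3.411 - 13.19 * 0.0585 = 2.6394 V
Step 2: P_out = V_terminal * I = 2.6394 * 13.19 = 34.81 W

34.81 W


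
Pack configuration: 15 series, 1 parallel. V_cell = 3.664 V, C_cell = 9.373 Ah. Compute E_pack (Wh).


E = Ns * Vcell * Np * Ccell = 15 * 3.664 * 1 * 9.373 = 515.1 Wh

515.1 Wh


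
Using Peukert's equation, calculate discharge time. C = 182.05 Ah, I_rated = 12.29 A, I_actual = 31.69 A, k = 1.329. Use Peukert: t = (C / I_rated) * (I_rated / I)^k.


t_rated = C / I_rated = 182.05 / 12.29 = 14.813 hr
(I_rated/I)^k = (0.38782)^1.329 = 0.28398
t = t_rated * (I_rated/I)^k = 14.813 * 0.28398 = 4.207 hr

4.207 hr


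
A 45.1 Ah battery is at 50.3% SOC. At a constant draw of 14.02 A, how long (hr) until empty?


Step 1: remaining = SOC/100 * C_total = 50.3/100 * 45.1 = 22.685 Ah
Step 2: t = remaining / I = 22.685 / 14.02 = 1.618 hr

1.618 hr


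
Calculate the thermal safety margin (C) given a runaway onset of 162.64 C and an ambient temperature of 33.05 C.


Safety margin = 162.64 C - 33.05 C = 129.59 C

129.59 C


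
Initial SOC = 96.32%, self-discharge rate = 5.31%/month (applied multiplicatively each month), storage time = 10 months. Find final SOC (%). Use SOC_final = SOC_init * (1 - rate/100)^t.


Monthly retention factor = 1 - 5.31/100 = 0.9469
Over 10 months: factor^10 = 0.57948
SOC_final = 96.32 * 0.57948 = 55.82%

55.82%


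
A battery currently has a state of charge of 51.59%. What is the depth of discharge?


DOD = 100 - SOC = 100 - 51.59 = 48.41%

48.41%


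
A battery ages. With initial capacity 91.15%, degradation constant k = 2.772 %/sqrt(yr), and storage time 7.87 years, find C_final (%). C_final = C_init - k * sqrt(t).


sqrt(t) = sqrt(7.87) = 2.8054
C_final = 91.15 - 2.772 * 2.8054 = 83.37%

83.37%


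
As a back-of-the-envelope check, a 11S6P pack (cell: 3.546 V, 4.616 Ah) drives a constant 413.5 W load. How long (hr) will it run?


Step 1: E_pack = Ns * V_cell * Np * C_cell = 11 * 3.546 * 6 * 4.616 = 1080.3 Wh
Step 2: t = E_pack / P = 1080.3 / 413.5 = 2.613 hr

2.613 hr


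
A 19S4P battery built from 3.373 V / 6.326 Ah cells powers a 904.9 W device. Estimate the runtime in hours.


Step 1: E_pack = Ns * V_cell * Np * C_cell = 19 * 3.373 * 4 * 6.326 = 1621.7 Wh
Step 2: t = E_pack / P = 1621.7 / 904.9 = 1.792 hr

1.792 hr


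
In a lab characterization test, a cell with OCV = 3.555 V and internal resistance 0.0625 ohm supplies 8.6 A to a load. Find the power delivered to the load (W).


Step 1: V_terminal = OCV - I*R = 3.555 - 8.6 * 0.0625 = 3.0175 V
Step 2: P_out = V_terminal * I = 3.0175 * 8.6 = 25.95 W

25.95 W


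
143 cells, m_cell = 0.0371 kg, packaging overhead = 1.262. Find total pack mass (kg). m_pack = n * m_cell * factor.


Cell mass sum = 143 * 0.0371 = 5.3053 kg
With overhead 1.262: m_pack = 5.3053 * 1.262 = 6.695 kg

6.695 kg


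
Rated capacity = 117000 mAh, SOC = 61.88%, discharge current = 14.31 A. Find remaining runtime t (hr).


Convert: C_total = 117000 mAh = 117 Ah
Step 1: remaining = SOC/100 * C_total = 61.88/100 * 117 = 72.4 Ah
Step 2: t = remaining / I = 72.4 / 14.31 = 5.059 hr

5.059 hr


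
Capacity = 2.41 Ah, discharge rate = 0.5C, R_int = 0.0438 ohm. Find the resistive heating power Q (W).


Step 1: I = C_rate * capacity = 0.5 * 2.41 = 1.205 A
Step 2: Q = I^2 * R = 1.205^2 * 0.0438 = 1.452 * 0.0438 = 0.06360 W

0.06360 W


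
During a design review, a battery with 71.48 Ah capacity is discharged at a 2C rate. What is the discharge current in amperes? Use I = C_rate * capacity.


At 2C: I = 2 * 71.48 Ah = 142.96 A

142.96 A


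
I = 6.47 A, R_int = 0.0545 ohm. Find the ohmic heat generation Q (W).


Q = I^2 * R = 6.47^2 * 0.0545 = 2.281 W

2.281 W


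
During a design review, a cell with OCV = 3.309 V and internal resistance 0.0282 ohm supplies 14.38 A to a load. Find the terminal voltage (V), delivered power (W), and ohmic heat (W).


Step 1: V_terminal = OCV - I*R = 3.309 - 14.38 * 0.0282 = 2.9035 V
Step 2: P_out = V_terminal * I = 2.9035 * 14.38 = 41.75 W
Step 3: Q = I^2 * R = 14.38^2 * 0.0282 = 5.831 W

V=2.9035 V, P=41.75 W, Q=5.831 W


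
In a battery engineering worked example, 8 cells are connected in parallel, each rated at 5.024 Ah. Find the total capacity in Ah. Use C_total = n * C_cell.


C_total = 8 * 5.024 = 40.192 Ah

40.192 Ah


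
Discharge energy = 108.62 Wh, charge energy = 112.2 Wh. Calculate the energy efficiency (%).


Round-trip efficiency = 108.62/112.2 * 100% = 96.81%

96.81%


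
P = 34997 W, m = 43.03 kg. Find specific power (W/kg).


SP = P / m = 34997 / 43.03 = 813.3 W/kg

813.3 W/kg


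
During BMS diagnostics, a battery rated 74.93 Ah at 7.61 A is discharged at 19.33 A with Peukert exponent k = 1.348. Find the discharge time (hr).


t_rated = C / I_rated = 74.93 / 7.61 = 9.8463 hr
(I_rated/I)^k = (0.39369)^1.348 = 0.28462
t = t_rated * (I_rated/I)^k = 9.8463 * 0.28462 = 2.802 hr

2.802 hr


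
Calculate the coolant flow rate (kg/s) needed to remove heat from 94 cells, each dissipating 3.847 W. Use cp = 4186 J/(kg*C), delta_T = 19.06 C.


Step 1: Total heat Q = 94 * 3.847 W = 361.62 W
Step 2: denom = cp * dT = 4186 * 19.06 = 79785
Step 3: m_dot = 361.62 / 79785 = 0.004532 kg/s

0.004532 kg/s


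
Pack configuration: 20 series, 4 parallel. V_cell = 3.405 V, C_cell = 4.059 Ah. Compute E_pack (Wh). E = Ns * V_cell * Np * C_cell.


V_pack = 20 * 3.405 = 68.1 V
C_pack = 4 * 4.059 = 16.236 Ah
E = V_pack * C_pack = 68.1 * 16.236 = 1106 Wh

1106 Wh


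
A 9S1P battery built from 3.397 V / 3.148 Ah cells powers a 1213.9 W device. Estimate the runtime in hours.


Step 1: E_pack = Ns * V_cell * Np * C_cell = 9 * 3.397 * 1 * 3.148 = 96.244 Wh
Step 2: t = E_pack / P = 96.244 / 1213.9 = 0.07928 hr

0.07928 hr


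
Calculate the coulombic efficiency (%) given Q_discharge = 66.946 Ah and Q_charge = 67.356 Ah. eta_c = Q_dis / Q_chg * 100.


eta_c = Q_dis / Q_chg * 100 = 66.946 / 67.356 * 100 = 99.39%

99.39%


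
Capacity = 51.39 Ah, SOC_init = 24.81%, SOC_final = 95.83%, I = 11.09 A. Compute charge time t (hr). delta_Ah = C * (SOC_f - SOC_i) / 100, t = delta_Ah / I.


Step 1: dSOC = 95.83% - 24.81% = 71.02%
Step 2: delta_Ah = 51.39 * 71.02 / 100 = 36.497 Ah
Step 3: t = 36.497 / 11.09 = 3.291 hr

3.291 hr


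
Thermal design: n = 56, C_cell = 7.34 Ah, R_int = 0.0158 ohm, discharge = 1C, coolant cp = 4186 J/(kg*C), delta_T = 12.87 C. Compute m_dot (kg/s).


Step 1: I = 1 * 7.34 = 7.34 A
Step 2: Q_cell = I^2 * R = 7.34^2 * 0.0158 = 0.85123 W
Step 3: Q_total = 56 * 0.85123 = 47.669 W
Step 4: m_dot = Q_total / (cp * dT) = 47.669 / (4186 * 12.87) = 8.848e-04 kg/s

8.848e-04 kg/s


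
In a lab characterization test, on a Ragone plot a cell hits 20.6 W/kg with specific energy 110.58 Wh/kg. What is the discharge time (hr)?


t = E / P = 110.58 / 20.6 = 5.368 hr

5.368 hr


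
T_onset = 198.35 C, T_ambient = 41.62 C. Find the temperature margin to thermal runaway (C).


margin = T_onset - T_ambient = 198.35 - 41.62 = 156.73 C

156.73 C


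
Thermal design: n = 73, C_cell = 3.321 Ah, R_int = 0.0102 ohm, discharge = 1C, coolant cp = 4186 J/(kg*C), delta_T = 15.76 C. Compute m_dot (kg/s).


Step 1: I = 1 * 3.321 = 3.321 A
Step 2: Q_cell = I^2 * R = 3.321^2 * 0.0102 = 0.1125 W
Step 3: Q_total = 73 * 0.1125 = 8.2125 W
Step 4: m_dot = Q_total / (cp * dT) = 8.2125 / (4186 * 15.76) = 1.245e-04 kg/s

1.245e-04 kg/s


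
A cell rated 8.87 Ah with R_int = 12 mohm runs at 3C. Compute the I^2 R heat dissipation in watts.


Convert: R = 12 mohm = 0.012 ohm
Step 1: I = C_rate * capacity = 3 * 8.87 = 26.61 A
Step 2: Q = I^2 * R = 26.61^2 * 0.012 = 708.09 * 0.012 = 8.497 W

8.497 W


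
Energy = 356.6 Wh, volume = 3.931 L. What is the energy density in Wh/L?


ED = E / V = 356.6 / 3.931 = 90.71 Wh/L

90.71 Wh/L


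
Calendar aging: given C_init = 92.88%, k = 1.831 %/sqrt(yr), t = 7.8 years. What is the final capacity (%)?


Step 1: sqrt(7.8 yr) = 2.7928
Step 2: drop = 1.831 * 2.7928 = 5.1136
Step 3: C_final = 92.88 - 5.1136 = 87.77%

87.77%


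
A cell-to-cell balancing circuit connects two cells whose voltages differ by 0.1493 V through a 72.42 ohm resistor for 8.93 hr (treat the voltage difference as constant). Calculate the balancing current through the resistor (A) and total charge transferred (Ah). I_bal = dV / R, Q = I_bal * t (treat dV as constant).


I_bal = dV / R = 0.1493 / 72.42 = 0.0020616 A
Q = I_bal * t = 0.0020616 * 8.93 = 0.01841 Ah

I=0.0020616 A, Q=0.01841 Ah


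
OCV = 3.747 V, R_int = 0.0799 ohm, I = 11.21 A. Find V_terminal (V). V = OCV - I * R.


V = OCV - I*R = 3.747 - 11.21 * 0.0799 = 2.851 V

2.851 V


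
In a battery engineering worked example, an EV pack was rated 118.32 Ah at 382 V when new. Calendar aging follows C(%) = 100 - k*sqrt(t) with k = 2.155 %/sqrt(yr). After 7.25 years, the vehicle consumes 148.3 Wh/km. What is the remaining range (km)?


Step 1: capacity retention = 100 - 2.155 * sqrt(7.25) = 100 - 2.155 * 2.6926 = 94.197%
Step 2: C_now = 118.32 * 94.197/100 = 111.45 Ah
Step 3: E_pack = V * C_now = 382 * 111.45 = 42574 Wh
Step 4: range = E_pack / consumption = 42574 / 148.3 = 287.1 km

287.1 km


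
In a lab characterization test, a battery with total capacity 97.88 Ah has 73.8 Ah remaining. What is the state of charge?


SOC% = 73.8 / 97.88 * 100 = 75.40%

75.40%


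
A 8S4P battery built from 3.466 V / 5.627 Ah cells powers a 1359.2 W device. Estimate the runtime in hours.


Step 1: E_pack = Ns * V_cell * Np * C_cell = 8 * 3.466 * 4 * 5.627 = 624.1 Wh
Step 2: t = E_pack / P = 624.1 / 1359.2 = 0.4592 hr

0.4592 hr


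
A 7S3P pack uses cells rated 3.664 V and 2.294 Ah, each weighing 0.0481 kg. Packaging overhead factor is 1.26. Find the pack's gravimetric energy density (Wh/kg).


Step 1: V_pack = 7 * 3.664 = 25.648 V
Step 2: C_pack = 3 * 2.294 = 6.882 Ah
Step 3: E_pack = V_pack * C_pack = 25.648 * 6.882 = 176.51 Wh
Step 4: m_pack = 7 * 3 * 0.0481 * 1.26 = 1.2727 kg
Step 5: ED = E_pack / m_pack = 176.51 / 1.2727 = 138.7 Wh/kg

138.7 Wh/kg


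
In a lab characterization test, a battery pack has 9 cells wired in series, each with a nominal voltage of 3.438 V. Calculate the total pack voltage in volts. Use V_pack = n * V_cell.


Series voltages add: 9 * 3.438 V = 30.942 V

30.942 V


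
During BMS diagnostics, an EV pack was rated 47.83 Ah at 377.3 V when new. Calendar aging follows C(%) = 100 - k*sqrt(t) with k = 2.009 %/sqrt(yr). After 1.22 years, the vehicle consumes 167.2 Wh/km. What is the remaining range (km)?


Step 1: capacity retention = 100 - 2.009 * sqrt(1.22) = 100 - 2.009 * 1.1045 = 97.781%
Step 2: C_now = 47.83 * 97.781/100 = 46.769 Ah
Step 3: E_pack = V * C_now = 377.3 * 46.769 = 17646 Wh
Step 4: range = E_pack / consumption = 17646 / 167.2 = 105.5 km

105.5 km


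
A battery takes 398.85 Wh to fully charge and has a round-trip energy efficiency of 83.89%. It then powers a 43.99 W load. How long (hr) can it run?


Step 1: E_discharge = eta/100 * E_charge = 83.89/100 * 398.85 = 334.6 Wh
Step 2: t = E_discharge / P = 334.6 / 43.99 = 7.606 hr

7.606 hr


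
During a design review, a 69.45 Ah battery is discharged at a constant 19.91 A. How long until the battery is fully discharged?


t = capacity / current = 69.45 / 19.91 = 3.488 hr

3.488 hr


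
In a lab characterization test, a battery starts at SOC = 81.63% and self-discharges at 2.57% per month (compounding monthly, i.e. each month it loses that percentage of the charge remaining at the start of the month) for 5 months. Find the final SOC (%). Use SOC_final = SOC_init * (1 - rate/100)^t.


Monthly retention factor = 1 - 2.57/100 = 0.9743
Over 5 months: factor^5 = 0.87794
SOC_final = 81.63 * 0.87794 = 71.67%

71.67%


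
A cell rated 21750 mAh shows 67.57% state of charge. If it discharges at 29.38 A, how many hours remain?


Convert: C_total = 21750 mAh = 21.75 Ah
Step 1: remaining = SOC/100 * C_total = 67.57/100 * 21.75 = 14.696 Ah
Step 2: t = remaining / I = 14.696 / 29.38 = 0.5002 hr

0.5002 hr


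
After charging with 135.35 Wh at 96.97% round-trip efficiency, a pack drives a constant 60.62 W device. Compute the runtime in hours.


Step 1: E_discharge = eta/100 * E_charge = 96.97/100 * 135.35 = 131.25 Wh
Step 2: t = E_discharge / P = 131.25 / 60.62 = 2.165 hr

2.165 hr


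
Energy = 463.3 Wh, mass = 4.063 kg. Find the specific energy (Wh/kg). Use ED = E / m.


ED = E / m = 463.3 / 4.063 = 114.0 Wh/kg

114.0 Wh/kg


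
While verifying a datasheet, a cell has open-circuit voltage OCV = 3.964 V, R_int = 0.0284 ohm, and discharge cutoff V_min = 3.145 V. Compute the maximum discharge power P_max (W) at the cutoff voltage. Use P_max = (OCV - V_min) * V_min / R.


P_max = (OCV - V_min) * V_min / R = (3.964 - 3.145) * 3.145 / 0.0284 = 0.819 * 3.145 / 0.0284 = 90.70 W

90.70 W


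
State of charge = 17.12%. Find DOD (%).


DOD = 100 - SOC = 100 - 17.12 = 82.88%

82.88%


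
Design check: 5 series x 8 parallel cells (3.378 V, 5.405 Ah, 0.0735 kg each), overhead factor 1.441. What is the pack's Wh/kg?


Step 1: V_pack = 5 * 3.378 = 16.89 V
Step 2: C_pack = 8 * 5.405 = 43.24 Ah
Step 3: E_pack = V_pack * C_pack = 16.89 * 43.24 = 730.32 Wh
Step 4: m_pack = 5 * 8 * 0.0735 * 1.441 = 4.2365 kg
Step 5: ED = E_pack / m_pack = 730.32 / 4.2365 = 172.4 Wh/kg

172.4 Wh/kg


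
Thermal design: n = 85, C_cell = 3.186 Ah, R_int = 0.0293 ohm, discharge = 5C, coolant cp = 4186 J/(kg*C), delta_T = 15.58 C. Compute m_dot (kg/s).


Step 1: I = 5 * 3.186 = 15.93 A
Step 2: Q_cell = I^2 * R = 15.93^2 * 0.0293 = 7.4353 W
Step 3: Q_total = 85 * 7.4353 = 632 W
Step 4: m_dot = Q_total / (cp * dT) = 632 / (4186 * 15.58) = 0.009691 kg/s

0.009691 kg/s


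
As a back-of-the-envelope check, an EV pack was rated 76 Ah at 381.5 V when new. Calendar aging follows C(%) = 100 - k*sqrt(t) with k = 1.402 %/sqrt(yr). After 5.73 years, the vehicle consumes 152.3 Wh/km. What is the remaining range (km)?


Step 1: capacity retention = 100 - 1.402 * sqrt(5.73) = 100 - 1.402 * 2.3937 = 96.644%
Step 2: C_now = 76 * 96.644/100 = 73.449 Ah
Step 3: E_pack = V * C_now = 381.5 * 73.449 = 28021 Wh
Step 4: range = E_pack / consumption = 28021 / 152.3 = 184.0 km

184.0 km


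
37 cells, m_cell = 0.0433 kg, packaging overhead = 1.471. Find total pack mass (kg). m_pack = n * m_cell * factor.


Cell mass sum = 37 * 0.0433 = 1.6021 kg
With overhead 1.471: m_pack = 1.6021 * 1.471 = 2.357 kg

2.357 kg


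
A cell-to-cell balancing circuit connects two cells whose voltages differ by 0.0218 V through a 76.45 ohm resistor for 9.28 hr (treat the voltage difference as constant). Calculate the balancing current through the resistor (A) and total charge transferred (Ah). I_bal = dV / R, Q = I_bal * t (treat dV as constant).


I_bal = dV / R = 0.0218 / 76.45 = 2.8515e-04 A
Q = I_bal * t = 2.8515e-04 * 9.28 = 0.002646 Ah

I=2.8515e-04 A, Q=0.002646 Ah


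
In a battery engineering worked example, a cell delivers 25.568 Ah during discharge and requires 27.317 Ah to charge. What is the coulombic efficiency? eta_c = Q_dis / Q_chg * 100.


Coulombic efficiency = 25.568/27.317 * 100% = 93.60%

93.60%


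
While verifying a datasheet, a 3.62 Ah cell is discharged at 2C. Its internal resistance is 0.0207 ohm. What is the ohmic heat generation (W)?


Step 1: I = C_rate * capacity = 2 * 3.62 = 7.24 A
Step 2: Q = I^2 * R = 7.24^2 * 0.0207 = 52.418 * 0.0207 = 1.085 W

1.085 W


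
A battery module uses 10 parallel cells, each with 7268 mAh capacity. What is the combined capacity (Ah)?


Convert: C_cell = 7268 mAh = 7.268 Ah
C_total = 10 * 7.268 = 72.68 Ah

72.68 Ah


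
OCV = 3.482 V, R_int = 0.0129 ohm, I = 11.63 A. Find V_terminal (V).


V = OCV - I*R = 3.482 - 11.63 * 0.0129 = 3.332 V

3.332 V


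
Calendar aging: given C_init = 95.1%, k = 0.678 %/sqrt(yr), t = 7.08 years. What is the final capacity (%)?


Step 1: sqrt(7.08 yr) = 2.6608
Step 2: drop = 0.678 * 2.6608 = 1.804
Step 3: C_final = 95.1 - 1.804 = 93.30%

93.30%


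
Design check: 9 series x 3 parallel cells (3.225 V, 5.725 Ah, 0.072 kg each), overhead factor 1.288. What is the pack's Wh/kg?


Step 1: V_pack = 9 * 3.225 = 29.025 V
Step 2: C_pack = 3 * 5.725 = 17.175 Ah
Step 3: E_pack = V_pack * C_pack = 29.025 * 17.175 = 498.5 Wh
Step 4: m_pack = 9 * 3 * 0.072 * 1.288 = 2.5039 kg
Step 5: ED = E_pack / m_pack = 498.5 / 2.5039 = 199.1 Wh/kg

199.1 Wh/kg


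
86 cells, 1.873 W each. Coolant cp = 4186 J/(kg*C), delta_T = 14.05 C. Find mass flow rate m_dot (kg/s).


Step 1: Total heat Q = 86 * 1.873 W = 161.08 W
Step 2: denom = cp * dT = 4186 * 14.05 = 58813
Step 3: m_dot = 161.08 / 58813 = 0.002739 kg/s

0.002739 kg/s


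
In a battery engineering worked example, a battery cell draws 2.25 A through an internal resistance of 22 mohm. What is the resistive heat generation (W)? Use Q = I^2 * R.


Convert: R = 22 mohm = 0.022 ohm
Q = I^2 * R = 2.25^2 * 0.022 = 0.1114 W

0.1114 W


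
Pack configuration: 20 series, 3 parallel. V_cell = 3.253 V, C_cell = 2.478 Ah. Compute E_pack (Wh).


V_pack = 20 * 3.253 = 65.06 V
C_pack = 3 * 2.478 = 7.434 Ah
E = V_pack * C_pack = 65.06 * 7.434 = 483.7 Wh

483.7 Wh


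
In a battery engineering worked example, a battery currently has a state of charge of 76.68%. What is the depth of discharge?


Complement of SOC: DOD = 100% - 76.68% = 23.32%

23.32%


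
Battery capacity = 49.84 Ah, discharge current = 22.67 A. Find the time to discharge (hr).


t = capacity / current = 49.84 / 22.67 = 2.199 hr

2.199 hr


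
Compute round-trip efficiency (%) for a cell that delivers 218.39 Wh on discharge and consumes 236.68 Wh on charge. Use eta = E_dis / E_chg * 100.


eta_e = E_dis / E_chg * 100 = 218.39 / 236.68 * 100 = 92.27%

92.27%


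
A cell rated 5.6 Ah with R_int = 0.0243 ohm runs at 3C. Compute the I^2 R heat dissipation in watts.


Step 1: I = C_rate * capacity = 3 * 5.6 = 16.8 A
Step 2: Q = I^2 * R = 16.8^2 * 0.0243 = 282.24 * 0.0243 = 6.858 W

6.858 W


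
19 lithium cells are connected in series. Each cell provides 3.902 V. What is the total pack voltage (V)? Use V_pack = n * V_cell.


Series voltages add: 19 * 3.902 V = 74.138 V

74.138 V


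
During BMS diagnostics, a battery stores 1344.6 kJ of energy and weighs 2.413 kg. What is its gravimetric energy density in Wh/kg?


Convert: E = 1344.6 kJ = 373.5 Wh
ED = E / m = 373.5 / 2.413 = 154.8 Wh/kg

154.8 Wh/kg


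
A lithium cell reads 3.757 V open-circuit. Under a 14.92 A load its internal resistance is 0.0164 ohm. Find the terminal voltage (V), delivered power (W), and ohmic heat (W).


Step 1: V_terminal = OCV - I*R = 3.757 - 14.92 * 0.0164 = 3.5123 V
Step 2: P_out = V_terminal * I = 3.5123 * 14.92 = 52.40 W
Step 3: Q = I^2 * R = 14.92^2 * 0.0164 = 3.651 W

V=3.5123 V, P=52.40 W, Q=3.651 W


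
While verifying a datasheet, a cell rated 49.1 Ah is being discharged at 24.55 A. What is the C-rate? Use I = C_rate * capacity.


Rearranging: C_rate = 24.55 / 49.1 = 0.5C

0.5C


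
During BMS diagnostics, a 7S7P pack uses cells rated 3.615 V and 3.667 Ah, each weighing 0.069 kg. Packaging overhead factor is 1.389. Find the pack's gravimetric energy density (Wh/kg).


Step 1: V_pack = 7 * 3.615 = 25.305 V
Step 2: C_pack = 7 * 3.667 = 25.669 Ah
Step 3: E_pack = V_pack * C_pack = 25.305 * 25.669 = 649.55 Wh
Step 4: m_pack = 7 * 7 * 0.069 * 1.389 = 4.6962 kg
Step 5: ED = E_pack / m_pack = 649.55 / 4.6962 = 138.3 Wh/kg

138.3 Wh/kg


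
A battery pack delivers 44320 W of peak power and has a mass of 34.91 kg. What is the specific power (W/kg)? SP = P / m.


Specific power = 44320 W / 34.91 kg = 1270 W/kg

1270 W/kg


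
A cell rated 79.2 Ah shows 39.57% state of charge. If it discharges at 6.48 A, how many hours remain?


Step 1: remaining = SOC/100 * C_total = 39.57/100 * 79.2 = 31.339 Ah
Step 2: t = remaining / I = 31.339 / 6.48 = 4.836 hr

4.836 hr


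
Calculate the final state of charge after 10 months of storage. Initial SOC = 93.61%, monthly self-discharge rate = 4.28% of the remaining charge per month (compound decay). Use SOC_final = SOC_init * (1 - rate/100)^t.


Monthly retention factor = 1 - 4.28/100 = 0.9572
Over 10 months: factor^10 = 0.64569
SOC_final = 93.61 * 0.64569 = 60.44%

60.44%


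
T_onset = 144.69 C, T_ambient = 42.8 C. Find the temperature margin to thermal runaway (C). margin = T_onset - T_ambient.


Safety margin = 144.69 C - 42.8 C = 101.89 C

101.89 C


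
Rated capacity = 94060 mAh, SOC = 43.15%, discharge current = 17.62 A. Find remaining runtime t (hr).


Convert: C_total = 94060 mAh = 94.06 Ah
Step 1: remaining = SOC/100 * C_total = 43.15/100 * 94.06 = 40.587 Ah
Step 2: t = remaining / I = 40.587 / 17.62 = 2.303 hr

2.303 hr


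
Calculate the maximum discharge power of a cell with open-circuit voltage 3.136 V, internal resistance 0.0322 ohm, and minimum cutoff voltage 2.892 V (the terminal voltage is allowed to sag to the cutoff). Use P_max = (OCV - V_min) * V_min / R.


dV = OCV - V_min = 0.244 V (so I_max = dV / R)
P_max = dV * V_min / R = 0.244 * 2.892 / 0.0322 = 21.91 W

21.91 W


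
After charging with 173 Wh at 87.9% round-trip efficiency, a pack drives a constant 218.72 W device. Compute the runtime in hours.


Step 1: E_discharge = eta/100 * E_charge = 87.9/100 * 173 = 152.07 Wh
Step 2: t = E_discharge / P = 152.07 / 218.72 = 0.6953 hr

0.6953 hr


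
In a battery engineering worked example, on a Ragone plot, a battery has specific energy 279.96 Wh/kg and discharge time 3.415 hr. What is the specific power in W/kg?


P_specific = E / t = 279.96 / 3.415 = 81.98 W/kg

81.98 W/kg


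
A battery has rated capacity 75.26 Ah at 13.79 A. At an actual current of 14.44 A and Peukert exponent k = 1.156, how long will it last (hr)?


t_rated = C / I_rated = 75.26 / 13.79 = 5.4576 hr
(I_rated/I)^k = (0.95499)^1.156 = 0.94815
t = t_rated * (I_rated/I)^k = 5.4576 * 0.94815 = 5.175 hr

5.175 hr


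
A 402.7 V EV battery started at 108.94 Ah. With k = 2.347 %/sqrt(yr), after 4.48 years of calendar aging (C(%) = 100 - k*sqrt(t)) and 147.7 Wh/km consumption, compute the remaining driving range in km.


Step 1: capacity retention = 100 - 2.347 * sqrt(4.48) = 100 - 2.347 * 2.1166 = 95.032%
Step 2: C_now = 108.94 * 95.032/100 = 103.53 Ah
Step 3: E_pack = V * C_now = 402.7 * 103.53 = 41692 Wh
Step 4: range = E_pack / consumption = 41692 / 147.7 = 282.3 km

282.3 km


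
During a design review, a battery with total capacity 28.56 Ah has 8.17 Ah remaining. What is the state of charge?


SOC% = 8.17 / 28.56 * 100 = 28.61%

28.61%


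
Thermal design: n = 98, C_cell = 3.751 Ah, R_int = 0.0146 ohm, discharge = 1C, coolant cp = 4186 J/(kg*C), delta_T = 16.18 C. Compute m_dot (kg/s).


Step 1: I = 1 * 3.751 = 3.751 A
Step 2: Q_cell = I^2 * R = 3.751^2 * 0.0146 = 0.20542 W
Step 3: Q_total = 98 * 0.20542 = 20.131 W
Step 4: m_dot = Q_total / (cp * dT) = 20.131 / (4186 * 16.18) = 2.972e-04 kg/s

2.972e-04 kg/s


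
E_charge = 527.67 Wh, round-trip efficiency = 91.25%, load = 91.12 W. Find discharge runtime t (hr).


Step 1: E_discharge = eta/100 * E_charge = 91.25/100 * 527.67 = 481.5 Wh
Step 2: t = E_discharge / P = 481.5 / 91.12 = 5.284 hr

5.284 hr


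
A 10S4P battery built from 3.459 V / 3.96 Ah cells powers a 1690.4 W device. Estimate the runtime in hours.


Step 1: E_pack = Ns * V_cell * Np * C_cell = 10 * 3.459 * 4 * 3.96 = 547.91 Wh
Step 2: t = E_pack / P = 547.91 / 1690.4 = 0.3241 hr

0.3241 hr


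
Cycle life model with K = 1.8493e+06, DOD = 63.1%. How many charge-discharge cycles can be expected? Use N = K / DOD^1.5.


Step 1: DOD^1.5 = 63.1^1.5 = 501.24
Step 2: N = 1.8493e+06 / 501.24 = 3689 cycles

3689 cycles


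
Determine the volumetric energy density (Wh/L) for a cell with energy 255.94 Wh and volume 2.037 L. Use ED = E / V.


ED = E / V = 255.94 / 2.037 = 125.6 Wh/L

125.6 Wh/L


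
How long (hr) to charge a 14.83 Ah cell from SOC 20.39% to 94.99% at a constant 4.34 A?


delta_Ah = 14.83 * (94.99 - 20.39) / 100 = 11.063 Ah
t = delta_Ah / I = 11.063 / 4.34 = 2.549 hr

2.549 hr


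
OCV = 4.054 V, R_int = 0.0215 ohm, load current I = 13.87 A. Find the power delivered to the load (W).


Step 1: V_terminal = OCV - I*R = 4.054 - 13.87 * 0.0215 = 3.7558 V
Step 2: P_out = V_terminal * I = 3.7558 * 13.87 = 52.09 W

52.09 W


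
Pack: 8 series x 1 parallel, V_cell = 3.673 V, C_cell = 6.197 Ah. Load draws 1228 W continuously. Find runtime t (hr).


Step 1: E_pack = Ns * V_cell * Np * C_cell = 8 * 3.673 * 1 * 6.197 = 182.09 Wh
Step 2: t = E_pack / P = 182.09 / 1228 = 0.1483 hr

0.1483 hr


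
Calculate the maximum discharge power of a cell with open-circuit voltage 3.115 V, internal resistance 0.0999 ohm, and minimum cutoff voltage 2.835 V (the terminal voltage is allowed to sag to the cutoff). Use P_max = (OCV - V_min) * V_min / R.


P_max = (OCV - V_min) * V_min / R = (3.115 - 2.835) * 2.835 / 0.0999 = 0.28 * 2.835 / 0.0999 = 7.946 W

7.946 W


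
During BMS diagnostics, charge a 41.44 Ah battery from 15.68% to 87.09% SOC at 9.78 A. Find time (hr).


delta_Ah = 41.44 * (87.09 - 15.68) / 100 = 29.592 Ah
t = delta_Ah / I = 29.592 / 9.78 = 3.026 hr

3.026 hr


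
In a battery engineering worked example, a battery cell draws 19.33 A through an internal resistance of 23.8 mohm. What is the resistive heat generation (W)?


Convert: R = 23.8 mohm = 0.0238 ohm
I^2 = 373.65
Q = 373.65 * 0.0238 = 8.893 W

8.893 W


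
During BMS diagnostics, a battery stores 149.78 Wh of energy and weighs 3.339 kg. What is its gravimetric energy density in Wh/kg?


ED = E / m = 149.78 / 3.339 = 44.86 Wh/kg

44.86 Wh/kg


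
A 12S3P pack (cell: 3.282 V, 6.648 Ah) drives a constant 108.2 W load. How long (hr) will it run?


Step 1: E_pack = Ns * V_cell * Np * C_cell = 12 * 3.282 * 3 * 6.648 = 785.47 Wh
Step 2: t = E_pack / P = 785.47 / 108.2 = 7.259 hr

7.259 hr


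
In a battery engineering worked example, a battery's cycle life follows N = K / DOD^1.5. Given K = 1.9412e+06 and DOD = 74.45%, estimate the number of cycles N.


Step 1: DOD^1.5 = 74.45^1.5 = 642.39
Step 2: N = 1.9412e+06 / 642.39 = 3022 cycles

3022 cycles


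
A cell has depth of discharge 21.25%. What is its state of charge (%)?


SOC = 100 - DOD = 100 - 21.25 = 78.75%

78.75%


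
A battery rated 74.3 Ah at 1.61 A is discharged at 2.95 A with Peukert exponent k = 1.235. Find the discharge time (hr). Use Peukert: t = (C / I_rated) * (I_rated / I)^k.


t_rated = C / I_rated = 74.3 / 1.61 = 46.149 hr
(I_rated/I)^k = (0.54576)^1.235 = 0.47337
t = t_rated * (I_rated/I)^k = 46.149 * 0.47337 = 21.85 hr

21.85 hr


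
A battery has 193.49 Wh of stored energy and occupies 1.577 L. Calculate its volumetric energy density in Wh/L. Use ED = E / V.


Volumetric ED = 193.49 Wh / 1.577 L = 122.7 Wh/L

122.7 Wh/L


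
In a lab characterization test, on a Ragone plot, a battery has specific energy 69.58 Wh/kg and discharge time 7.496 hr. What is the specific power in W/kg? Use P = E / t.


P_specific = E / t = 69.58 / 7.496 = 9.282 W/kg

9.282 W/kg


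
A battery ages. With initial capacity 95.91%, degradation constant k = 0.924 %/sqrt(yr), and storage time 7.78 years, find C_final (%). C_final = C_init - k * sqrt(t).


Step 1: sqrt(7.78 yr) = 2.7893
Step 2: drop = 0.924 * 2.7893 = 2.5773
Step 3: C_final = 95.91 - 2.5773 = 93.33%

93.33%


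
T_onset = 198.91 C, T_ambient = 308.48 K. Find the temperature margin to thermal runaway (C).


Convert: T_ambient = 308.48 K = 35.33 C
margin = 198.91 - 35.33 = 163.58 C

163.58 C


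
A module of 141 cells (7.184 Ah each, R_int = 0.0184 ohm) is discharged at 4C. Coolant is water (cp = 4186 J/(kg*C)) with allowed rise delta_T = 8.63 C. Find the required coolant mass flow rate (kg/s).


Step 1: I = 4 * 7.184 = 28.736 A
Step 2: Q_cell = I^2 * R = 28.736^2 * 0.0184 = 15.194 W
Step 3: Q_total = 141 * 15.194 = 2142.4 W
Step 4: m_dot = Q_total / (cp * dT) = 2142.4 / (4186 * 8.63) = 0.05930 kg/s

0.05930 kg/s


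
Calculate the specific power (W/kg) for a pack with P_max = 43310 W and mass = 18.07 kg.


Specific power = 43310 W / 18.07 kg = 2397 W/kg

2397 W/kg


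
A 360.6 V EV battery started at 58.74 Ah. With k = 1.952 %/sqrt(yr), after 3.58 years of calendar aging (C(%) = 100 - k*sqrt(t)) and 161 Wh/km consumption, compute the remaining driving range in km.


Step 1: capacity retention = 100 - 1.952 * sqrt(3.58) = 100 - 1.952 * 1.8921 = 96.307%
Step 2: C_now = 58.74 * 96.307/100 = 56.571 Ah
Step 3: E_pack = V * C_now = 360.6 * 56.571 = 20400 Wh
Step 4: range = E_pack / consumption = 20400 / 161 = 126.7 km

126.7 km


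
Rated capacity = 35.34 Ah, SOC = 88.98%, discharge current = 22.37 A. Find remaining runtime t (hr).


Step 1: remaining = SOC/100 * C_total = 88.98/100 * 35.34 = 31.446 Ah
Step 2: t = remaining / I = 31.446 / 22.37 = 1.406 hr

1.406 hr


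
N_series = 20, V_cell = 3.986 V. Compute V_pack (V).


Series voltages add: 20 * 3.986 V = 79.72 V

79.72 V


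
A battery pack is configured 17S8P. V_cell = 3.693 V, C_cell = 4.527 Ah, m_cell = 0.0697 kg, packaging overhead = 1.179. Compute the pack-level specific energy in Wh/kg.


Step 1: V_pack = 17 * 3.693 = 62.781 V
Step 2: C_pack = 8 * 4.527 = 36.216 Ah
Step 3: E_pack = V_pack * C_pack = 62.781 * 36.216 = 2273.7 Wh
Step 4: m_pack = 17 * 8 * 0.0697 * 1.179 = 11.176 kg
Step 5: ED = E_pack / m_pack = 2273.7 / 11.176 = 203.4 Wh/kg

203.4 Wh/kg


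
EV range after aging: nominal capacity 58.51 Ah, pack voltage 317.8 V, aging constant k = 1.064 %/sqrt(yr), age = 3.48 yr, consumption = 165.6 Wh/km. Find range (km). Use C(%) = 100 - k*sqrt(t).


Step 1: capacity retention = 100 - 1.064 * sqrt(3.48) = 100 - 1.064 * 1.8655 = 98.015%
Step 2: C_now = 58.51 * 98.015/100 = 57.349 Ah
Step 3: E_pack = V * C_now = 317.8 * 57.349 = 18226 Wh
Step 4: range = E_pack / consumption = 18226 / 165.6 = 110.1 km

110.1 km


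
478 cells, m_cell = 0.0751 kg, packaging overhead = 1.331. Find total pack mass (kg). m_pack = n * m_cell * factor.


m_pack = n * m_cell * overhead = 478 * 0.0751 * 1.331 = 47.78 kg

47.78 kg


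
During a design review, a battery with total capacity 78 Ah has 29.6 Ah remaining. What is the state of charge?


SOC% = 29.6 / 78 * 100 = 37.95%

37.95%


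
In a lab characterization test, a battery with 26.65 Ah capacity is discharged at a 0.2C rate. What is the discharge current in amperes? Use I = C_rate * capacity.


At 0.2C: I = 0.2 * 26.65 Ah = 5.33 A

5.33 A


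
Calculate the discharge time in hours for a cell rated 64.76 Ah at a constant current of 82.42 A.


t = capacity / current = 64.76 / 82.42 = 0.7857 hr

0.7857 hr


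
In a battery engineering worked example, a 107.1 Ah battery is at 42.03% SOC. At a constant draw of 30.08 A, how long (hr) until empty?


Step 1: remaining = SOC/100 * C_total = 42.03/100 * 107.1 = 45.014 Ah
Step 2: t = remaining / I = 45.014 / 30.08 = 1.496 hr

1.496 hr


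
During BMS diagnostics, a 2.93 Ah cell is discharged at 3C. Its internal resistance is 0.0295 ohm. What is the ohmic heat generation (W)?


Step 1: I = C_rate * capacity = 3 * 2.93 = 8.79 A
Step 2: Q = I^2 * R = 8.79^2 * 0.0295 = 77.264 * 0.0295 = 2.279 W

2.279 W


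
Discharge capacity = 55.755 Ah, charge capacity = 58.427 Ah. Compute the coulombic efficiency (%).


Coulombic efficiency = 55.755/58.427 * 100% = 95.43%

95.43%


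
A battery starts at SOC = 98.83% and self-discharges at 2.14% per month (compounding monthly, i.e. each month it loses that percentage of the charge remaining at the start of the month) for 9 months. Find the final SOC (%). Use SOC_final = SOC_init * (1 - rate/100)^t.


decay = (1 - 2.14/100)^9 = 0.82309
SOC_final = 98.83 * 0.82309 = 81.35%

81.35%


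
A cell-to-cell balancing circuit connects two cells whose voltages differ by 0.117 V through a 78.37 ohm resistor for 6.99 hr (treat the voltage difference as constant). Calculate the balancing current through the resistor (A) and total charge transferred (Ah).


I_bal = dV / R = 0.117 / 78.37 = 0.0014929 A
Q = I_bal * t = 0.0014929 * 6.99 = 0.01044 Ah

I=0.0014929 A, Q=0.01044 Ah


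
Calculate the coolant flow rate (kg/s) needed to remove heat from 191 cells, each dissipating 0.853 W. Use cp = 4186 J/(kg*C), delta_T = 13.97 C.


Q_total = 191 * 0.853 = 162.92 W
m_dot = Q_total / (cp * dT) = 162.92 / (4186 * 13.97) = 0.002786 kg/s

0.002786 kg/s


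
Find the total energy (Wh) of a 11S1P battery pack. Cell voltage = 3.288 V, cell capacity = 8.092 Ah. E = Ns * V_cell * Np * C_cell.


E = Ns * Vcell * Np * Ccell = 11 * 3.288 * 1 * 8.092 = 292.7 Wh

292.7 Wh


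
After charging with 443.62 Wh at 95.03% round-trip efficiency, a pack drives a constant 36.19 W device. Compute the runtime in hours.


Step 1: E_discharge = eta/100 * E_charge = 95.03/100 * 443.62 = 421.57 Wh
Step 2: t = E_discharge / P = 421.57 / 36.19 = 11.65 hr

11.65 hr


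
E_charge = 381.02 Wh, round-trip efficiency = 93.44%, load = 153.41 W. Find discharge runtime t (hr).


Step 1: E_discharge = eta/100 * E_charge = 93.44/100 * 381.02 = 356.03 Wh
Step 2: t = E_discharge / P = 356.03 / 153.41 = 2.321 hr

2.321 hr


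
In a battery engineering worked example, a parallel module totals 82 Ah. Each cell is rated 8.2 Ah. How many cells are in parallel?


n = C_total / C_cell = 82 / 8.2 = 10

10


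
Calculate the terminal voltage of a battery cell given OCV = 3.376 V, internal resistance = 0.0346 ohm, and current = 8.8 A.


IR drop = 8.8 * 0.0346 = 0.30448 V
V = 3.376 - 0.30448 = 3.072 V

3.072 V
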